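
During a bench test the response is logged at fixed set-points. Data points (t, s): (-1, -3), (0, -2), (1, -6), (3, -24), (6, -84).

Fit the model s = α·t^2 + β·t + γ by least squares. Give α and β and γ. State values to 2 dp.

α = -2.07, β = -1.17, γ = -2.18

Setting ∂/∂α … = 0 gives: 1379·α + 243·β + 47·γ = -3249;  243·α + 47·β + 9·γ = -579;  47·α + 9·β + 5·γ = -119.
Solving the 3×3 system (Gaussian elimination) gives α = -890/429, β = -168/143, γ = -937/429.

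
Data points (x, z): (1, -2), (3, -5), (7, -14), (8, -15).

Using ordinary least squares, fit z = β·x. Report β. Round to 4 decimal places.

With design matrix A, AᵀA = [[123]] and Aᵀz = [-235]ᵀ.
Hence β = -235 / 123 ≈ -1.91057.

β = -1.9106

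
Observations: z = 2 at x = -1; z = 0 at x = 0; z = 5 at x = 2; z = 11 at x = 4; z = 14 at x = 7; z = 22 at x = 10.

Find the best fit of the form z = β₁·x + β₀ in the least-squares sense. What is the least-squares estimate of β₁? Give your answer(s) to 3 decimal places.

β₁ = 1.925

Sums needed: Σx·x = 170, Σx = 22, Σ1 = 6.
Moment sums: Σx·z = 370, Σz = 54.
MᵀM·[β₁, β₀]ᵀ = Mᵀz becomes [[170, 22]; [22, 6]]·[β₁, β₀]ᵀ = [370, 54]ᵀ.
Eliminating β₀: 6·(row 1) − 22·(row 2) gives 536·β₁ = 6·370 − 22·54 = 1032, so β₁ = 129/67.
Then β₀ = (54 − 22·(129/67))/6 = 130/67.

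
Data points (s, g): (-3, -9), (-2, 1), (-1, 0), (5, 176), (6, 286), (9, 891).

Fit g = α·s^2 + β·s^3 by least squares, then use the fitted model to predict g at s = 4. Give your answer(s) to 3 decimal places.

Entries of AᵀA: Σs^2·s^2 = 8580, Σs^2·s^3 = 69674, Σs^3·s^3 = 594516.
And Σs^2·g = 86790, Σs^3·g = 733550.
Normal equations: [[8580, 69674]; [69674, 594516]]·[α, β]ᵀ = [86790, 733550]ᵀ.
det = 8580·594516 − 69674² = 246481004.
α = (86790·594516 − 69674·733550)/246481004 = 11106385/5601841; β = (8580·733550 − 69674·86790)/246481004 = 5610285/5601841.
At s = 4: ĝ = (11106385/5601841)·(16) + (5610285/5601841)·(64) = 536760400/5601841.

ĝ = 95.819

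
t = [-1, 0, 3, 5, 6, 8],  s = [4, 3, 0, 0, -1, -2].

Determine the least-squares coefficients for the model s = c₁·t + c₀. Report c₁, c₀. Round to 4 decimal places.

From the data, Σt·t = 135, Σt = 21, Σ1 = 6.
And Σt·s = -26, Σs = 4.
So MᵀM·[c₁, c₀]ᵀ = Mᵀs: [[135, 21]; [21, 6]]·[c₁, c₀]ᵀ = [-26, 4]ᵀ.
Eliminating c₀: 6·(row 1) − 21·(row 2) gives 369·c₁ = 6·(-26) − 21·4 = -240, so c₁ = -80/123.
Then c₀ = (4 − 21·(-80/123))/6 = 362/123.

c₁ = -0.6504, c₀ = 2.9431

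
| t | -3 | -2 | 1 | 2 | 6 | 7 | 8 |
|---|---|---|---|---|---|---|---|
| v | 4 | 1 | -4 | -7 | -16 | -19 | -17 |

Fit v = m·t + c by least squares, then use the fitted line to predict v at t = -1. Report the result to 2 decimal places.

Normal-equation sums: Σt·t = 167, Σt = 19, Σ1 = 7.
Moment sums: Σt·v = -397, Σv = -58.
Normal equations: [[167, 19]; [19, 7]]·[m, c]ᵀ = [-397, -58]ᵀ.
Eliminating c: 7·(row 1) − 19·(row 2) gives 808·m = 7·(-397) − 19·(-58) = -1677, so m = -1677/808.
Then c = ((-58) − 19·(-1677/808))/7 = -2143/808.
At t = -1: v̂ = (-1677/808)·(-1) + (-2143/808)·(1) = -233/404.

v̂ = -0.58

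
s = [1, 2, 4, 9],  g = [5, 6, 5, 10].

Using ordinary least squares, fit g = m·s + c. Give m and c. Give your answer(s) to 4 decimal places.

m = 0.6053, c = 4.0789

The normal system MᵀM·[m, c]ᵀ = Mᵀg is [[102, 16]; [16, 4]]·[m, c]ᵀ = [127, 26]ᵀ.
Eliminating c: 4·(row 1) − 16·(row 2) gives 152·m = 4·127 − 16·26 = 92, so m = 23/38.
Then c = (26 − 16·(23/38))/4 = 155/38.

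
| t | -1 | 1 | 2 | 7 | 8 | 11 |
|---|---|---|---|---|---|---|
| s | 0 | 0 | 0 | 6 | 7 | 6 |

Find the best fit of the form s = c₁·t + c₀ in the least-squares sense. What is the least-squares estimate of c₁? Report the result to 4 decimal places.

Setting ∂/∂c₁ … = 0 gives: 240·c₁ + 28·c₀ = 164;  28·c₁ + 6·c₀ = 19.
Eliminating c₀: 6·(row 1) − 28·(row 2) gives 656·c₁ = 6·164 − 28·19 = 452, so c₁ = 113/164.
Then c₀ = (19 − 28·(113/164))/6 = -2/41.

c₁ = 0.6890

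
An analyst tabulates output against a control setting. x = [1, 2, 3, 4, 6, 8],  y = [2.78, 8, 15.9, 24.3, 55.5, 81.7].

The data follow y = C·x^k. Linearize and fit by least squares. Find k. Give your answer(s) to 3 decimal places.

k = 1.650

With ln yᵢ as the transformed response and ln xᵢ as the regressor:
XᵀX = [[11.1437, 7.0493]; [7.0493, 6]], rhs = [25.2557, 17.4781]ᵀ  (here Σln x = 7.0493, Σ(ln x)² = 11.1437, Σln y = 17.4781, Σln x·ln y = 25.2557).
Solving (det = 17.1702): k = 1.64975, ln C = 0.97477.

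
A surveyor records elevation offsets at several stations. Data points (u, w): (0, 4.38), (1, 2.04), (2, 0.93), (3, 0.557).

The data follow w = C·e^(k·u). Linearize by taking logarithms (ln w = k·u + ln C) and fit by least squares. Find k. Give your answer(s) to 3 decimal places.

With ln wᵢ as the transformed response and uᵢ as the regressor:
AᵀA = [[14.0000, 6.0000]; [6.0000, 4]], rhs = [-1.1878, 1.5322]ᵀ  (here Σu = 6.0000, Σ(u)² = 14.0000, Σln w = 1.5322, Σu·ln w = -1.1878).
Δ = 14.0000·4 − (6.0000)² = 20.0000; k = (-1.1878·4 − 6.0000·1.5322)/20.0000 = -0.69722, ln C = (14.0000·1.5322 − 6.0000·-1.1878)/20.0000 = 1.42889.

k = -0.697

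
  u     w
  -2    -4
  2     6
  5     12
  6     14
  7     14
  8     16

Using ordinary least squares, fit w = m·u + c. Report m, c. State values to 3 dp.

m = 2.000, c = 1.000

Compute the Gram sums: Σu·u = 182, Σu = 26, Σ1 = 6.
Moment sums: Σu·w = 390, Σw = 58.
Eliminating c: 6·(row 1) − 26·(row 2) gives 416·m = 6·390 − 26·58 = 832, so m = 2.
Then c = (58 − 26·2)/6 = 1.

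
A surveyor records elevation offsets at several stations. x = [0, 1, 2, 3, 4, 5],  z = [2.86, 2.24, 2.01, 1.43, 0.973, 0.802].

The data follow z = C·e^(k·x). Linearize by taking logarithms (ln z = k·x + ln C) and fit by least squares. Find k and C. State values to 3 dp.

With ln zᵢ as the transformed response and xᵢ as the regressor:
AᵀA = [[55.0000, 15.0000]; [15.0000, 6]], rhs = [2.0631, 2.6651]ᵀ  (here Σx = 15.0000, Σ(x)² = 55.0000, Σln z = 2.6651, Σx·ln z = 2.0631).
Solving (det = 105.0000): k = -0.26284, ln C = 1.10128, so C = exp(1.10128) = 3.00801.

k = -0.263, C = 3.008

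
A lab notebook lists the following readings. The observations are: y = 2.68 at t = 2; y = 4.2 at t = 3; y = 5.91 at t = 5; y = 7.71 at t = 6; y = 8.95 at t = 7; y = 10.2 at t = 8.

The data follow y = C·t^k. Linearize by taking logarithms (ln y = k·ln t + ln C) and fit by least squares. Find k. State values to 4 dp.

k = 0.9406

Linearized form: ln y = k·ln t + ln C. From the 6 transformed points,
Over the data: Σln t = 9.2183, Σ(ln t)² = 15.5987, Σln y = 10.7541, Σln t·ln y = 17.8731.
Normal system: [[15.5987, 9.2183]; [9.2183, 6]]·[k, ln C]ᵀ = [17.8731, 10.7541]ᵀ.
Δ = 15.5987·6 − (9.2183)² = 8.6152; k = (17.8731·6 − 9.2183·10.7541)/8.6152 = 0.94062, ln C = (15.5987·10.7541 − 9.2183·17.8731)/8.6152 = 0.34720.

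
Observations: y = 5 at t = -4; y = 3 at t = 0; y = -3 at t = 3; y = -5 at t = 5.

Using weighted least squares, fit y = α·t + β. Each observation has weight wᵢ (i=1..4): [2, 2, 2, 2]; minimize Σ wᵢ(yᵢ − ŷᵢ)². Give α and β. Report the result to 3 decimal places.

α = -1.174, β = 1.174

Normal-equation sums: Σwᵢ·t·t = 100, Σwᵢ·t = 8, Σwᵢ·1 = 8.
Right-hand side: Σwᵢ·t·y = -108, Σwᵢ·y = 0.
So AᵀWA·[α, β]ᵀ = AᵀWy: [[100, 8]; [8, 8]]·[α, β]ᵀ = [-108, 0]ᵀ.
det = 100·8 − 8² = 736.
α = ((-108)·8 − 8·0)/736 = -27/23; β = (100·0 − 8·(-108))/736 = 27/23.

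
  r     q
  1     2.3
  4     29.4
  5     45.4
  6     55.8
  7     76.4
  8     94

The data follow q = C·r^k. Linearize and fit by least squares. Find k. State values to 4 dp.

k = 1.7918

Taking logs, ln q = k·ln r + ln C, so regress ln q on ln r.
Σln r = 8.8128, Σ(ln r)² = 15.8331, Σln q = 20.9305, Σln r·ln q = 35.9189.
Equations: 15.8331·k + 8.8128·ln C = 35.9189;  8.8128·k + 6·ln C = 20.9305.
Slope k = (n·Σln r·ln q − Σln r·Σln q)/(n·Σ(ln r)² − (Σln r)²) = (6·35.9189 − 8.8128·20.9305)/17.3327 = 1.79178; ln C = (Σln q − k·Σln r)/n = 0.85663.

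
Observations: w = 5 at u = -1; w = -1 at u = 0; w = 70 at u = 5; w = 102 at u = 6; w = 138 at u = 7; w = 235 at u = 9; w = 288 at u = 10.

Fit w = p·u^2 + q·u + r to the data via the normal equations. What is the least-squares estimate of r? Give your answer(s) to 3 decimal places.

r = 0.078

With design matrix A, AᵀA = [[20884, 2412, 292]; [2412, 292, 36]; [292, 36, 7]] and Aᵀw = [60024, 6918, 837]ᵀ.
Row-reducing yields p = 88703/29576, q = -32289/29576, r = 290/3697.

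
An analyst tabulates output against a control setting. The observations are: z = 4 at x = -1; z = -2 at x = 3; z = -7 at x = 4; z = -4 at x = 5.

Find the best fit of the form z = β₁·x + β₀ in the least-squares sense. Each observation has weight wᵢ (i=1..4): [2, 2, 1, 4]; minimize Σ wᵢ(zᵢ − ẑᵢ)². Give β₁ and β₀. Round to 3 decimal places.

From the data, Σwᵢ·x·x = 136, Σwᵢ·x = 28, Σwᵢ·1 = 9.
And Σwᵢ·x·z = -128, Σwᵢ·z = -19.
AᵀWA·[β₁, β₀]ᵀ = AᵀWz becomes [[136, 28]; [28, 9]]·[β₁, β₀]ᵀ = [-128, -19]ᵀ.
Δ = 136·9 − 28² = 440.
β₁ = ((-128)·9 − 28·(-19))/440 = -31/22; β₀ = (136·(-19) − 28·(-128))/440 = 25/11.

β₁ = -1.409, β₀ = 2.273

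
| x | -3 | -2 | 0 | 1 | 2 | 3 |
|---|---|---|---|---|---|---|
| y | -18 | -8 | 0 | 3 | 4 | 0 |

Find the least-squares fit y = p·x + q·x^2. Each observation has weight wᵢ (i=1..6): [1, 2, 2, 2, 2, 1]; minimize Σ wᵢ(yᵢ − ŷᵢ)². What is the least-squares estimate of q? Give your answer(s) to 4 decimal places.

Entries of AᵀWA: Σwᵢ·x·x = 36, Σwᵢ·x·x^2 = 2, Σwᵢ·x^2·x^2 = 228.
Right-hand side: Σwᵢ·x·y = 108, Σwᵢ·x^2·y = -188.
AᵀWA·[p, q]ᵀ = AᵀWy becomes [[36, 2]; [2, 228]]·[p, q]ᵀ = [108, -188]ᵀ.
Δ = 36·228 − 2² = 8204.
p = (108·228 − 2·(-188))/8204 = 6250/2051; q = (36·(-188) − 2·108)/8204 = -1746/2051.

q = -0.8513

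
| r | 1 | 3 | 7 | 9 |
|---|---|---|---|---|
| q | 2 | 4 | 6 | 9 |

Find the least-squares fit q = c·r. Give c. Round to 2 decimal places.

Compute the Gram sums: Σr·r = 140.
For Aᵀq: Σr·q = 137.
c = 137/140 = 0.978571.

c = 0.98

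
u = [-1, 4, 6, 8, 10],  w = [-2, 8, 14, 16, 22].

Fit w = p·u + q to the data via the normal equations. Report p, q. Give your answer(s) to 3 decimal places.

p = 2.146, q = 0.011

The normal system MᵀM·[p, q]ᵀ = Mᵀw is [[217, 27]; [27, 5]]·[p, q]ᵀ = [466, 58]ᵀ.
Determinant 217·5 − 27² = 356.
p = (466·5 − 27·58)/356 = 191/89; q = (217·58 − 27·466)/356 = 1/89.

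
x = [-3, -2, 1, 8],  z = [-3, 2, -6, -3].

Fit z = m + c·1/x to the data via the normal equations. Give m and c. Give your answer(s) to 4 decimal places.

m = -2.1963, c = -4.1652

From the data, Σ1 = 4, Σ1/x = 7/24, Σ1/x·1/x = 793/576.
Moment sums: Σz = -10, Σ1/x·z = -51/8.
MᵀM·[m, c]ᵀ = Mᵀz becomes [[4, 7/24]; [7/24, 793/576]]·[m, c]ᵀ = [-10, -51/8]ᵀ.
Eliminating c: (793/576)·(row 1) − (7/24)·(row 2) gives (347/64)·m = (793/576)·(-10) − (7/24)·(-51/8) = -6859/576, so m = -6859/3123.
Then c = ((-51/8) − (7/24)·(-6859/3123))/(793/576) = -4336/1041.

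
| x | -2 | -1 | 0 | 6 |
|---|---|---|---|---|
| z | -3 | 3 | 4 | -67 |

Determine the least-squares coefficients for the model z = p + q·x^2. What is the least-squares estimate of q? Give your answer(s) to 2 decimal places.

Sums needed: Σ1 = 4, Σx^2 = 41, Σx^2·x^2 = 1313.
Moment sums: Σz = -63, Σx^2·z = -2421.
AᵀA·[p, q]ᵀ = Aᵀz becomes [[4, 41]; [41, 1313]]·[p, q]ᵀ = [-63, -2421]ᵀ.
Eliminating q: 1313·(row 1) − 41·(row 2) gives 3571·p = 1313·(-63) − 41·(-2421) = 16542, so p = 16542/3571.
Then q = ((-2421) − 41·(16542/3571))/1313 = -7101/3571.

q = -1.99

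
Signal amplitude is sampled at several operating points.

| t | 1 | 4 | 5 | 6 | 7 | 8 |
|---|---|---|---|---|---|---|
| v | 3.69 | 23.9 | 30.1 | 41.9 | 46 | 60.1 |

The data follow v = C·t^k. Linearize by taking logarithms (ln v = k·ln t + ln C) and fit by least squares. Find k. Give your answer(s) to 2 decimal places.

k = 1.33

Linearized form: ln v = k·ln t + ln C. From the 6 transformed points,
AᵀA = [[15.8331, 8.8128]; [8.8128, 6]], rhs = [32.5396, 19.5440]ᵀ  (here Σln t = 8.8128, Σ(ln t)² = 15.8331, Σln v = 19.5440, Σln t·ln v = 32.5396).
Solving (det = 17.3327): k = 1.32697, ln C = 1.30827.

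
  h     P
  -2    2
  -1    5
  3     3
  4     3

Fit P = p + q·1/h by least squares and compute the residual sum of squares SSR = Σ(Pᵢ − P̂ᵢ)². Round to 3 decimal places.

SSR = 3.419

From the data, Σ1 = 4, Σ1/h = -11/12, Σ1/h·1/h = 205/144.
Moment sums: ΣP = 13, Σ1/h·P = -17/4.
Normal equations: [[4, -11/12]; [-11/12, 205/144]]·[p, q]ᵀ = [13, -17/4]ᵀ.
det = 4·(205/144) − (-11/12)² = 233/48.
p = (13·(205/144) − (-11/12)·(-17/4))/(233/48) = 2104/699; q = (4·(-17/4) − (-11/12)·13)/(233/48) = -244/233.
Residuals: -1072/699, 659/699, 79/233, 176/699; SSR = 2390/699.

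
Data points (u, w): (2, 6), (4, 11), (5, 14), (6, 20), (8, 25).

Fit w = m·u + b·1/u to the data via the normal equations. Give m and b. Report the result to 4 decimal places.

m = 3.1331, b = -1.6599

Entries of MᵀM: Σu·u = 145, Σu·1/u = 5, Σ1/u·1/u = 5701/14400.
For Mᵀw: Σu·w = 446, Σ1/u·w = 1801/120.
MᵀM·[m, b]ᵀ = Mᵀw becomes [[145, 5]; [5, 5701/14400]]·[m, b]ᵀ = [446, 1801/120]ᵀ.
Eliminating b: (5701/14400)·(row 1) − 5·(row 2) gives (93329/2880)·m = (5701/14400)·446 − 5·(1801/120) = 731023/7200, so m = 1462046/466645.
Then b = ((1801/120) − 5·(1462046/466645))/(5701/14400) = -154920/93329.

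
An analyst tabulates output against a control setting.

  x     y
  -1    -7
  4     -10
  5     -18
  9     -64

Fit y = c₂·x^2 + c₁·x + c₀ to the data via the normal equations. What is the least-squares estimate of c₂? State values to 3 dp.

c₂ = -0.995

With design matrix A, AᵀA = [[7443, 917, 123]; [917, 123, 17]; [123, 17, 4]] and Aᵀy = [-5801, -699, -99]ᵀ.
Row-reducing yields c₂ = -6041/6070, c₁ = 13649/6070, c₀ = -2248/607.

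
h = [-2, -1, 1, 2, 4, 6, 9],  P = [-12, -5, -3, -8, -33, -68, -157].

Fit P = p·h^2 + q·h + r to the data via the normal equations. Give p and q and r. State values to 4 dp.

The normal equations are: 8147·p + 1009·q + 143·r = -15781;  1009·p + 143·q + 19·r = -1943;  143·p + 19·q + 7·r = -286.
(Σh^2·h^2 = 8147, Σh^2·h = 1009, Σh^2 = 143, Σh·h = 143, Σh = 19, Σ1 = 7, Σh^2·P = -15781, Σh·P = -1943, ΣP = -286.)
Solving the 3×3 system (Gaussian elimination) gives p = -215009/107702, q = 85667/107702, r = -120297/53851.

p = -1.9963, q = 0.7954, r = -2.2339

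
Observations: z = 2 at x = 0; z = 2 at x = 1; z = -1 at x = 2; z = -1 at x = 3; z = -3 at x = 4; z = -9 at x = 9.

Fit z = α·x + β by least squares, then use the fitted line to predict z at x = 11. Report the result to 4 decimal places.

ẑ = -11.5803

The normal equations are: 111·α + 19·β = -96;  19·α + 6·β = -10.
Δ = 111·6 − 19² = 305.
α = ((-96)·6 − 19·(-10))/305 = -386/305; β = (111·(-10) − 19·(-96))/305 = 714/305.
At x = 11: ẑ = (-386/305)·(11) + (714/305)·(1) = -3532/305.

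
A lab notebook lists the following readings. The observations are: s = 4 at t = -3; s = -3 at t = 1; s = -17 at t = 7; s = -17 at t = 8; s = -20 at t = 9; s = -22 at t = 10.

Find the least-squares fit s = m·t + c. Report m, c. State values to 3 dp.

From the data, Σt·t = 304, Σt = 32, Σ1 = 6.
For Xᵀs: Σt·s = -670, Σs = -75.
Normal equations: [[304, 32]; [32, 6]]·[m, c]ᵀ = [-670, -75]ᵀ.
det = 304·6 − 32² = 800.
m = ((-670)·6 − 32·(-75))/800 = -81/40; c = (304·(-75) − 32·(-670))/800 = -17/10.

m = -2.025, c = -1.700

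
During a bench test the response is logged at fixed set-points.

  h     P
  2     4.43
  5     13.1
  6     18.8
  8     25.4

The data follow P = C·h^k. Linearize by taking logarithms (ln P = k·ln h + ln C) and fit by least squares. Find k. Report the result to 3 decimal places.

k = 1.270

With ln Pᵢ as the transformed response and ln hᵢ as the regressor:
Σln h = 6.1738, Σ(ln h)² = 10.6052, Σln P = 10.2296, Σln h·ln P = 17.1554.
Normal system: [[10.6052, 6.1738]; [6.1738, 4]]·[k, ln C]ᵀ = [17.1554, 10.2296]ᵀ.
Slope k = (n·Σln h·ln P − Σln h·Σln P)/(n·Σ(ln h)² − (Σln h)²) = (4·17.1554 − 6.1738·10.2296)/4.3053 = 1.26962; ln C = (Σln P − k·Σln h)/n = 0.59781.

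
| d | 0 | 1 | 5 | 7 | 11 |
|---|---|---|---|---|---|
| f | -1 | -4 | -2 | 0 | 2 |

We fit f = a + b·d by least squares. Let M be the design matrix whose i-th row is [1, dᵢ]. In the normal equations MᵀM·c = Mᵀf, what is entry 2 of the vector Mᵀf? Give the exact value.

8

Entry 2 ↔ basis d, so (Mᵀf)_{2} = Σᵢ (d)·fᵢ = (0)·(-1) + (1)·(-4) + (5)·(-2) + (7)·(0) + (11)·(2) = 8.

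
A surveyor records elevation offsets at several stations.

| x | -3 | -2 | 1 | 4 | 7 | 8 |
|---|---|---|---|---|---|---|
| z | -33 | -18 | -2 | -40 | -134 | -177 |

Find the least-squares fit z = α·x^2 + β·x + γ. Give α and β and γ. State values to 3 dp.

α = -3.007, β = 2.038, γ = -0.770

With design matrix M, MᵀM = [[6851, 885, 143]; [885, 143, 15]; [143, 15, 6]] and Mᵀz = [-18905, -2381, -404]ᵀ.
Inverting the 3×3 Gram matrix, [α, β, γ]ᵀ = [-454/151, 64928/31861, -24537/31861]ᵀ.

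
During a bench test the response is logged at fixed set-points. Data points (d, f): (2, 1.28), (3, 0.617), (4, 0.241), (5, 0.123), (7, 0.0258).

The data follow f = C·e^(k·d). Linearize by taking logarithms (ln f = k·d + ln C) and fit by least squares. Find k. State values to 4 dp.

Let Y = ln f. Fitting Y = k·d + ln C by least squares:
Σd = 21.0000, Σ(d)² = 103.0000, Σln f = -7.4119, Σd·ln f = -42.7263.
Equations: 103.0000·k + 21.0000·ln C = -42.7263;  21.0000·k + 5·ln C = -7.4119.
Solving (det = 74.0000): k = -0.78352, ln C = 1.80841.

k = -0.7835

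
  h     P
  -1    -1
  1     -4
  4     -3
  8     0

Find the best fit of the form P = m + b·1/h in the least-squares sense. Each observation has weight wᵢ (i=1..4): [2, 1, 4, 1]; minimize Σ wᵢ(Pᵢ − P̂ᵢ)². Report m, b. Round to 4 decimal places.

m = -2.2274, b = -1.4458

The normal equations are: 8·m + (1/8)·b = -18;  (1/8)·m + (209/64)·b = -5.
det = 8·(209/64) − (1/8)² = 1671/64.
m = ((-18)·(209/64) − (1/8)·(-5))/(1671/64) = -3722/1671; b = (8·(-5) − (1/8)·(-18))/(1671/64) = -2416/1671.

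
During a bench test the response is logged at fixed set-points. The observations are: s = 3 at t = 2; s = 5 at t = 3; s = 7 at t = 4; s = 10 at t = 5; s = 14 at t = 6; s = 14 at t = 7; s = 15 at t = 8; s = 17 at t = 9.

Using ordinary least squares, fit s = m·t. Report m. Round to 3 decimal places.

m = 1.951

Entries of AᵀA: Σt·t = 284.
For Aᵀs: Σt·s = 554.
m = 554/284 = 1.9507.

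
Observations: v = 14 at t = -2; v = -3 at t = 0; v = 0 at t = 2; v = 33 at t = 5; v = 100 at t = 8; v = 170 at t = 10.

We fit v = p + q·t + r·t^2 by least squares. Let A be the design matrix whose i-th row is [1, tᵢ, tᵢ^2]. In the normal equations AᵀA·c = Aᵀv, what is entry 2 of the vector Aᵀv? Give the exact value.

2637

Entry 2 ↔ basis t, so (Aᵀv)_{2} = Σᵢ (t)·vᵢ = (-2)·(14) + (0)·(-3) + (2)·(0) + (5)·(33) + (8)·(100) + (10)·(170) = 2637.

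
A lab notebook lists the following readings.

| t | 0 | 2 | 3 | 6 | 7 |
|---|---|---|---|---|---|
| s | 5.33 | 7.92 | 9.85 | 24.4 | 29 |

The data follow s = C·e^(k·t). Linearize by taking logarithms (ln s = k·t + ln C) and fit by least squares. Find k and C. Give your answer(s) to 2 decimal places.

k = 0.25, C = 4.99

With ln sᵢ as the transformed response and tᵢ as the regressor:
Σt = 18.0000, Σ(t)² = 98.0000, Σln s = 12.5921, Σt·ln s = 53.7398.
Normal system: [[98.0000, 18.0000]; [18.0000, 5]]·[k, ln C]ᵀ = [53.7398, 12.5921]ᵀ.
Δ = 98.0000·5 − (18.0000)² = 166.0000; k = (53.7398·5 − 18.0000·12.5921)/166.0000 = 0.25326, ln C = (98.0000·12.5921 − 18.0000·53.7398)/166.0000 = 1.60668, so C = exp(1.60668) = 4.98624.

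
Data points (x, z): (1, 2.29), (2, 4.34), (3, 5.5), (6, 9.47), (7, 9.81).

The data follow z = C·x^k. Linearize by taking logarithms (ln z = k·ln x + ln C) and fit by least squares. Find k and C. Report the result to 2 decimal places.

With ln zᵢ as the transformed response and ln xᵢ as the regressor:
Over the data: Σln x = 5.5294, Σ(ln x)² = 8.6844, Σln z = 8.5327, Σln x·ln z = 11.3617.
Normal system: [[8.6844, 5.5294]; [5.5294, 5]]·[k, ln C]ᵀ = [11.3617, 8.5327]ᵀ.
Slope k = (n·Σln x·ln z − Σln x·Σln z)/(n·Σ(ln x)² − (Σln x)²) = (5·11.3617 − 5.5294·8.5327)/12.8473 = 0.74939; ln C = (Σln z − k·Σln x)/n = 0.87780, so C = exp(0.87780) = 2.40561.

k = 0.75, C = 2.41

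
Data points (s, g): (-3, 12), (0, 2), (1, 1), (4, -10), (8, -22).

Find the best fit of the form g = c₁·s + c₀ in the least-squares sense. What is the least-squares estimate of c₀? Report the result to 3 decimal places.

Normal-equation sums: Σs·s = 90, Σs = 10, Σ1 = 5.
Right-hand side: Σs·g = -251, Σg = -17.
XᵀX·[c₁, c₀]ᵀ = Xᵀg becomes [[90, 10]; [10, 5]]·[c₁, c₀]ᵀ = [-251, -17]ᵀ.
det = 90·5 − 10² = 350.
c₁ = ((-251)·5 − 10·(-17))/350 = -31/10; c₀ = (90·(-17) − 10·(-251))/350 = 14/5.

c₀ = 2.800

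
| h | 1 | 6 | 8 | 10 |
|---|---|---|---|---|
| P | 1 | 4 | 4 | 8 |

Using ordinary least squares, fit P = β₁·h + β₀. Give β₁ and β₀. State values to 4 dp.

β₁ = 0.6872, β₀ = -0.0447

Compute the Gram sums: Σh·h = 201, Σh = 25, Σ1 = 4.
And Σh·P = 137, ΣP = 17.
Normal equations: [[201, 25]; [25, 4]]·[β₁, β₀]ᵀ = [137, 17]ᵀ.
det = 201·4 − 25² = 179.
β₁ = (137·4 − 25·17)/179 = 123/179; β₀ = (201·17 − 25·137)/179 = -8/179.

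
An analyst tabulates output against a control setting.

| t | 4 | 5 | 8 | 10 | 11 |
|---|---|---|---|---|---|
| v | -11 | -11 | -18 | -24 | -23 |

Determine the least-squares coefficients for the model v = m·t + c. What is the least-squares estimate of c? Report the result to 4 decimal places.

c = -2.1183

The normal system XᵀX·[m, c]ᵀ = Xᵀv is [[326, 38]; [38, 5]]·[m, c]ᵀ = [-736, -87]ᵀ.
Δ = 326·5 − 38² = 186.
m = ((-736)·5 − 38·(-87))/186 = -187/93; c = (326·(-87) − 38·(-736))/186 = -197/93.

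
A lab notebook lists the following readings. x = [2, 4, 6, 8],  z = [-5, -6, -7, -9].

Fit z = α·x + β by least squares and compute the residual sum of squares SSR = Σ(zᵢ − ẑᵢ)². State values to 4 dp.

With design matrix M, MᵀM = [[120, 20]; [20, 4]] and Mᵀz = [-148, -27]ᵀ.
Determinant 120·4 − 20² = 80.
α = ((-148)·4 − 20·(-27))/80 = -13/20; β = (120·(-27) − 20·(-148))/80 = -7/2.
Residuals: -1/5, 1/10, 2/5, -3/10; SSR = 3/10.

SSR = 0.3000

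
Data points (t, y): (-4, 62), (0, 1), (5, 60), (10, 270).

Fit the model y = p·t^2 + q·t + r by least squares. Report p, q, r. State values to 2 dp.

From the data, Σt^2·t^2 = 10881, Σt^2·t = 1061, Σt^2 = 141, Σt·t = 141, Σt = 11, Σ1 = 4.
Right-hand side: Σt^2·y = 29492, Σt·y = 2752, Σy = 393.
Solving the 3×3 system (Gaussian elimination) gives p = 242729/80540, q = -260179/80540, r = 7235/8054.

p = 3.01, q = -3.23, r = 0.90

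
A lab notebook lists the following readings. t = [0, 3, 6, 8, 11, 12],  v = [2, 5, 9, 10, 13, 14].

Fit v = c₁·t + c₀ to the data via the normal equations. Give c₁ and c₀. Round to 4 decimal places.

c₁ = 0.9938, c₀ = 2.2081

From the data, Σt·t = 374, Σt = 40, Σ1 = 6.
Right-hand side: Σt·v = 460, Σv = 53.
So XᵀX·[c₁, c₀]ᵀ = Xᵀv: [[374, 40]; [40, 6]]·[c₁, c₀]ᵀ = [460, 53]ᵀ.
Eliminating c₀: 6·(row 1) − 40·(row 2) gives 644·c₁ = 6·460 − 40·53 = 640, so c₁ = 160/161.
Then c₀ = (53 − 40·(160/161))/6 = 711/322.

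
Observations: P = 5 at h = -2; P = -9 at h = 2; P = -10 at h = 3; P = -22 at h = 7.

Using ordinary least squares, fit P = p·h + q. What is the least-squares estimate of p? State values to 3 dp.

p = -2.976

XᵀX·[p, q]ᵀ = XᵀP reads: 66·p + 10·q = -212;  10·p + 4·q = -36.
Eliminating q: 4·(row 1) − 10·(row 2) gives 164·p = 4·(-212) − 10·(-36) = -488, so p = -122/41.
Then q = ((-36) − 10·(-122/41))/4 = -64/41.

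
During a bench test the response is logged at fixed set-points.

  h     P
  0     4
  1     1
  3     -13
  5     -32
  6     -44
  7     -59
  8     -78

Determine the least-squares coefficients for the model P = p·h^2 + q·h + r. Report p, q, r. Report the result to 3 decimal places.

p = -0.983, q = -2.236, r = 3.844

With design matrix X, XᵀX = [[8500, 1224, 184]; [1224, 184, 30]; [184, 30, 7]] and XᵀP = [-10383, -1499, -221]ᵀ.
Inverting the 3×3 Gram matrix, [p, q, r]ᵀ = [-23149/23556, -17559/7852, 45275/11778]ᵀ.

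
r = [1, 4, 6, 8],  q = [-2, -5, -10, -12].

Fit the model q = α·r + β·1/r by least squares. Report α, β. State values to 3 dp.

With design matrix M, MᵀM = [[117, 4]; [4, 637/576]] and Mᵀq = [-178, -77/12]ᵀ.
Δ = 117·(637/576) − 4² = 7257/64.
α = ((-178)·(637/576) − 4·(-77/12))/(7257/64) = -98602/65313; β = (117·(-77/12) − 4·(-178))/(7257/64) = -2480/7257.

α = -1.510, β = -0.342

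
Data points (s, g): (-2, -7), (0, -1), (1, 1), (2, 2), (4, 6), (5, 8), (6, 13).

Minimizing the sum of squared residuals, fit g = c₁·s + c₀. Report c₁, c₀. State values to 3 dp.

Entries of AᵀA: Σs·s = 86, Σs = 16, Σ1 = 7.
Right-hand side: Σs·g = 161, Σg = 22.
So AᵀA·[c₁, c₀]ᵀ = Aᵀg: [[86, 16]; [16, 7]]·[c₁, c₀]ᵀ = [161, 22]ᵀ.
Δ = 86·7 − 16² = 346.
c₁ = (161·7 − 16·22)/346 = 775/346; c₀ = (86·22 − 16·161)/346 = -342/173.

c₁ = 2.240, c₀ = -1.977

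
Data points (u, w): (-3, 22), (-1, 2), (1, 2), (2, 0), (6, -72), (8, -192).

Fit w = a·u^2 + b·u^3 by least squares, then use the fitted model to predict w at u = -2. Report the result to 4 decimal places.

Entries of AᵀA: Σu^2·u^2 = 5491, Σu^2·u^3 = 40333, Σu^3·u^3 = 309595.
And Σu^2·w = -14678, Σu^3·w = -114450.
Determinant 5491·309595 − 40333² = 73235256.
a = ((-14678)·309595 − 40333·(-114450))/73235256 = 8984555/9154407; b = (5491·(-114450) − 40333·(-14678))/73235256 = -4554647/9154407.
At u = -2: ŵ = (8984555/9154407)·(4) + (-4554647/9154407)·(-8) = 24125132/3051469.

ŵ = 7.9061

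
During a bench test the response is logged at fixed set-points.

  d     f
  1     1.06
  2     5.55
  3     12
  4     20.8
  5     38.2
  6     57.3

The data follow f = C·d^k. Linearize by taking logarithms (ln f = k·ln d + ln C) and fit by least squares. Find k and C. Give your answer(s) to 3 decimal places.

k = 2.192, C = 1.098

Let Y = ln f. Fitting Y = k·ln d + ln C by least squares:
Σln d = 6.5793, Σ(ln d)² = 9.4099, Σln f = 14.9831, Σln d·ln f = 21.2417.
Equations: 9.4099·k + 6.5793·ln C = 21.2417;  6.5793·k + 6·ln C = 14.9831.
Δ = 9.4099·6 − (6.5793)² = 13.1729; k = (21.2417·6 − 6.5793·14.9831)/13.1729 = 2.19184, ln C = (9.4099·14.9831 − 6.5793·21.2417)/13.1729 = 0.09373, so C = exp(0.09373) = 1.09827.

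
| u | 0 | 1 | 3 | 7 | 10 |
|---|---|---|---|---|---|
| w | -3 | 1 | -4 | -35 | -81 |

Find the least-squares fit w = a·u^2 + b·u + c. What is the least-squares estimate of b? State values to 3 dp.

AᵀA·[a, b, c]ᵀ = Aᵀw reads: 12483·a + 1371·b + 159·c = -9850;  1371·a + 159·b + 21·c = -1066;  159·a + 21·b + 5·c = -122.
Row-reducing yields a = -13922/13053, b = 36212/13053, c = -9288/4351.

b = 2.774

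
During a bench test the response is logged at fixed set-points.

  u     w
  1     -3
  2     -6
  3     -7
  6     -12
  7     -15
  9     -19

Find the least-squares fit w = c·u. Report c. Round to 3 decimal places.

Entries of XᵀX: Σu·u = 180.
For Xᵀw: Σu·w = -384.
XᵀX·[c]ᵀ = Xᵀw becomes [[180]]·[c]ᵀ = [-384]ᵀ.
c = (-384)/180 = -2.13333.

c = -2.133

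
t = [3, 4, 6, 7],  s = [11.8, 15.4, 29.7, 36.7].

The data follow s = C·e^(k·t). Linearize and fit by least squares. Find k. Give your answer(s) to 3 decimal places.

k = 0.293

Linearized form: ln s = k·t + ln C. From the 4 transformed points,
AᵀA = [[110.0000, 20.0000]; [20.0000, 4]], rhs = [63.9081, 12.1964]ᵀ  (here Σt = 20.0000, Σ(t)² = 110.0000, Σln s = 12.1964, Σt·ln s = 63.9081).
Slope k = (n·Σt·ln s − Σt·Σln s)/(n·Σ(t)² − (Σt)²) = (4·63.9081 − 20.0000·12.1964)/40.0000 = 0.29261; ln C = (Σln s − k·Σt)/n = 1.58603.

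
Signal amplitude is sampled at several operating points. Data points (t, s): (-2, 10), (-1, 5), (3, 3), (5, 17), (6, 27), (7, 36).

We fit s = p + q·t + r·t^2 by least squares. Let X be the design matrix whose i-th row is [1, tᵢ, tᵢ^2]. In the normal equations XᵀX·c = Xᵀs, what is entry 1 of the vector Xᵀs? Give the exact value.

98

Entry 1 ↔ basis 1, so (Xᵀs)_{1} = Σᵢ sᵢ = (1)·(10) + (1)·(5) + (1)·(3) + (1)·(17) + (1)·(27) + (1)·(36) = 98.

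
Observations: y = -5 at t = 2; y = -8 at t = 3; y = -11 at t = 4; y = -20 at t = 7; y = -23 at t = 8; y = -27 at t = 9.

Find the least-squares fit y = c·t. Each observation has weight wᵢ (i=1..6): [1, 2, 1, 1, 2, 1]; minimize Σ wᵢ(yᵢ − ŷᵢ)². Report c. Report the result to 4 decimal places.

c = -2.8818

The normal system XᵀWX·[c]ᵀ = XᵀWy is [[296]]·[c]ᵀ = [-853]ᵀ.
Hence c = -853 / 296 ≈ -2.88176.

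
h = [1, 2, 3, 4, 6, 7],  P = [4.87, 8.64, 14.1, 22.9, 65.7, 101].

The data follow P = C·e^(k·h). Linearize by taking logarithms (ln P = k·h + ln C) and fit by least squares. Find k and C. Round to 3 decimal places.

Linearized form: ln P = k·h + ln C. From the 6 transformed points,
Σh = 23.0000, Σ(h)² = 115.0000, Σln P = 18.3170, Σh·ln P = 83.7754.
Equations: 115.0000·k + 23.0000·ln C = 83.7754;  23.0000·k + 6·ln C = 18.3170.
Δ = 115.0000·6 − (23.0000)² = 161.0000; k = (83.7754·6 − 23.0000·18.3170)/161.0000 = 0.50535, ln C = (115.0000·18.3170 − 23.0000·83.7754)/161.0000 = 1.11568, so C = exp(1.11568) = 3.05163.

k = 0.505, C = 3.052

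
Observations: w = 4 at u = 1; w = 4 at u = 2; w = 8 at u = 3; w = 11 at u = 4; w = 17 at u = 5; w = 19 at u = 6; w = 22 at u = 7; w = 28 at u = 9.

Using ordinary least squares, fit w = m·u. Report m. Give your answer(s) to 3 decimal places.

m = 3.100

Entries of AᵀA: Σu·u = 221.
Moment sums: Σu·w = 685.
Normal equations: [[221]]·[m]ᵀ = [685]ᵀ.
m = 685/221 = 3.09955.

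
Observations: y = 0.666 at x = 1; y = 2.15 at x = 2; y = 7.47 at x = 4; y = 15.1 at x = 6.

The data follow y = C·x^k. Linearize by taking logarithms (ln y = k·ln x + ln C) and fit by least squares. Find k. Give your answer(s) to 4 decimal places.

k = 1.7477

Let Y = ln y. Fitting Y = k·ln x + ln C by least squares:
Σln x = 3.8712, Σ(ln x)² = 5.6127, Σln y = 5.0846, Σln x·ln y = 8.1824.
Normal system: [[5.6127, 3.8712]; [3.8712, 4]]·[k, ln C]ᵀ = [8.1824, 5.0846]ᵀ.
Slope k = (n·Σln x·ln y − Σln x·Σln y)/(n·Σ(ln x)² − (Σln x)²) = (4·8.1824 − 3.8712·5.0846)/7.4645 = 1.74774; ln C = (Σln y − k·Σln x)/n = -0.42031.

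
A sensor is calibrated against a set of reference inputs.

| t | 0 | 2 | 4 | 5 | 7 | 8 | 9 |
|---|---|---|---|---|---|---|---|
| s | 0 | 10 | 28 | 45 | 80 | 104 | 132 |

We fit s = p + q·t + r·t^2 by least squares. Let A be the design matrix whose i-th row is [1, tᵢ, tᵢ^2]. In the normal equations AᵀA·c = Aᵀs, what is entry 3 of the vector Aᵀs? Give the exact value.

22881

Entry 3 ↔ basis t^2, so (Aᵀs)_{3} = Σᵢ (t^2)·sᵢ = (0)·(0) + (4)·(10) + (16)·(28) + (25)·(45) + (49)·(80) + (64)·(104) + (81)·(132) = 22881.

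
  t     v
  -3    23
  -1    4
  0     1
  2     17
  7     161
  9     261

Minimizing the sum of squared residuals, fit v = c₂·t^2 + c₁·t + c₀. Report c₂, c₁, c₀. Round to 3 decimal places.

c₂ = 3.007, c₁ = 1.745, c₀ = 1.592

Forming AᵀA = [[9060, 1052, 144]; [1052, 144, 14]; [144, 14, 6]] and Aᵀv = [29309, 3437, 467]ᵀ gives AᵀA·[c₂, c₁, c₀]ᵀ = Aᵀv.
Inverting the 3×3 Gram matrix, [c₂, c₁, c₀]ᵀ = [167277/55628, 48535/27814, 22142/13907]ᵀ.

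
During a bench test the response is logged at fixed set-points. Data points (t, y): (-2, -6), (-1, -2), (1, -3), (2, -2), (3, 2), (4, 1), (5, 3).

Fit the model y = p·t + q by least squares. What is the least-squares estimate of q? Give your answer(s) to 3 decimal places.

q = -2.913

Sums needed: Σt·t = 60, Σt = 12, Σ1 = 7.
Moment sums: Σt·y = 32, Σy = -7.
Normal equations: [[60, 12]; [12, 7]]·[p, q]ᵀ = [32, -7]ᵀ.
Determinant 60·7 − 12² = 276.
p = (32·7 − 12·(-7))/276 = 77/69; q = (60·(-7) − 12·32)/276 = -67/23.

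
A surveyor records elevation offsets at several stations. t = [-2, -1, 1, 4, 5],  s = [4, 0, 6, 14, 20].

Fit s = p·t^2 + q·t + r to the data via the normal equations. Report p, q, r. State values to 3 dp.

p = 0.461, q = 1.058, r = 2.990

From the data, Σt^2·t^2 = 899, Σt^2·t = 181, Σt^2 = 47, Σt·t = 47, Σt = 7, Σ1 = 5.
Right-hand side: Σt^2·s = 746, Σt·s = 154, Σs = 44.
Normal equations: [[899, 181, 47]; [181, 47, 7]; [47, 7, 5]]·[p, q, r]ᵀ = [746, 154, 44]ᵀ.
Solving the 3×3 system (Gaussian elimination) gives p = 239/519, q = 183/173, r = 1552/519.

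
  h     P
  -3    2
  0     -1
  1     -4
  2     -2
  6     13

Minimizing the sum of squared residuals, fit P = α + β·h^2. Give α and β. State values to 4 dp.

α = -2.8072, β = 0.4407

Sums needed: Σ1 = 5, Σh^2 = 50, Σh^2·h^2 = 1394.
For AᵀP: ΣP = 8, Σh^2·P = 474.
Normal equations: [[5, 50]; [50, 1394]]·[α, β]ᵀ = [8, 474]ᵀ.
Determinant 5·1394 − 50² = 4470.
α = (8·1394 − 50·474)/4470 = -6274/2235; β = (5·474 − 50·8)/4470 = 197/447.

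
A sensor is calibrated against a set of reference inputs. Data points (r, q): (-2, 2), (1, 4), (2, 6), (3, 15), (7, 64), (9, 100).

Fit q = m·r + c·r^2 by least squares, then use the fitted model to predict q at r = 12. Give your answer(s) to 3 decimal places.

q̂ = 172.633

Setting ∂/∂m … = 0 gives: 148·m + 1100·c = 1405;  1100·m + 9076·c = 11407.
(Σr·r = 148, Σr·r^2 = 1100, Σr^2·r^2 = 9076, Σr·q = 1405, Σr^2·q = 11407.)
Eliminating c: 9076·(row 1) − 1100·(row 2) gives 133248·m = 9076·1405 − 1100·11407 = 204080, so m = 12755/8328.
Then c = (11407 − 1100·(12755/8328))/9076 = 8921/8328.
At r = 12: q̂ = (12755/8328)·(12) + (8921/8328)·(144) = 119807/694.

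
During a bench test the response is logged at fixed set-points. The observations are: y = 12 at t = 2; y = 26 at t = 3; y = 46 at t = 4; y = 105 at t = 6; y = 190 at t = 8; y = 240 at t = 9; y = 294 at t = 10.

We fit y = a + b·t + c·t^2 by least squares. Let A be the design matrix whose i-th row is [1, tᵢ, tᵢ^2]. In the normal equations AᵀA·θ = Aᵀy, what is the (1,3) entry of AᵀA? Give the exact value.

Row 1 ↔ basis 1, column 3 ↔ basis t^2, so (AᵀA)_{1,3} = Σᵢ t^2 = (1)·(4) + (1)·(9) + (1)·(16) + (1)·(36) + (1)·(64) + (1)·(81) + (1)·(100) = 310.

310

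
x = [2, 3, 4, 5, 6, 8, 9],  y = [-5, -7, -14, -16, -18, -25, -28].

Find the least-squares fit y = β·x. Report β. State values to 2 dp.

From the data, Σx·x = 235.
For Mᵀy: Σx·y = -727.
So MᵀM·[β]ᵀ = Mᵀy: [[235]]·[β]ᵀ = [-727]ᵀ.
Hence β = -727 / 235 ≈ -3.09362.

β = -3.09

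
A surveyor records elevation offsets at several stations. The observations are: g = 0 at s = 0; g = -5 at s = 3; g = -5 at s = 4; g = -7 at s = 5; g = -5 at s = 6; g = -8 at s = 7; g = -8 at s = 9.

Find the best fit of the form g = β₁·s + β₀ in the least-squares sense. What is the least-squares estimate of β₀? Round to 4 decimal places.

β₀ = -1.2809

The normal system AᵀA·[β₁, β₀]ᵀ = Aᵀg is [[216, 34]; [34, 7]]·[β₁, β₀]ᵀ = [-228, -38]ᵀ.
Eliminating β₀: 7·(row 1) − 34·(row 2) gives 356·β₁ = 7·(-228) − 34·(-38) = -304, so β₁ = -76/89.
Then β₀ = ((-38) − 34·(-76/89))/7 = -114/89.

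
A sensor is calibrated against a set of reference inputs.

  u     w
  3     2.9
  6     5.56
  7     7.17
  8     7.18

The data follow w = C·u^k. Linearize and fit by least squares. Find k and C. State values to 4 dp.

k = 0.9718, C = 1.0002

Let Y = ln w. Fitting Y = k·ln u + ln C by least squares:
Σln u = 6.9157, Σ(ln u)² = 12.5280, Σln w = 6.7215, Σln u·ln w = 12.1761.
Equations: 12.5280·k + 6.9157·ln C = 12.1761;  6.9157·k + 4·ln C = 6.7215.
Δ = 12.5280·4 − (6.9157)² = 2.2847; k = (12.1761·4 − 6.9157·6.7215)/2.2847 = 0.97179, ln C = (12.5280·6.7215 − 6.9157·12.1761)/2.2847 = 0.00023, so C = exp(0.00023) = 1.00023.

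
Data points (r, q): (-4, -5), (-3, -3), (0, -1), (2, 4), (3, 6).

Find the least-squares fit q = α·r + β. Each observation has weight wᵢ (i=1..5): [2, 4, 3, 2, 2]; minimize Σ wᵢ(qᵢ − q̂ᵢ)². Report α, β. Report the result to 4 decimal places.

α = 1.4385, β = 0.7219

Sums needed: Σwᵢ·r·r = 94, Σwᵢ·r = -10, Σwᵢ·1 = 13.
And Σwᵢ·r·q = 128, Σwᵢ·q = -5.
Eliminating β: 13·(row 1) − (-10)·(row 2) gives 1122·α = 13·128 − (-10)·(-5) = 1614, so α = 269/187.
Then β = ((-5) − (-10)·(269/187))/13 = 135/187.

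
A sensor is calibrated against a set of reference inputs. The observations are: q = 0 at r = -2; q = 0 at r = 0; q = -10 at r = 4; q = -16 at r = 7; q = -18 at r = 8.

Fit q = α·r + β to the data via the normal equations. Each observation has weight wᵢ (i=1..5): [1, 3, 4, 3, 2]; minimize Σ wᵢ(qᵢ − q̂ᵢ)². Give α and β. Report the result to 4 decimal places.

α = -2.0818, β = -1.3714

Setting ∂/∂α … = 0 gives: 343·α + 51·β = -784;  51·α + 13·β = -124.
(Σwᵢ·r·r = 343, Σwᵢ·r = 51, Σwᵢ·1 = 13, Σwᵢ·r·q = -784, Σwᵢ·q = -124.)
Determinant 343·13 − 51² = 1858.
α = ((-784)·13 − 51·(-124))/1858 = -1934/929; β = (343·(-124) − 51·(-784))/1858 = -1274/929.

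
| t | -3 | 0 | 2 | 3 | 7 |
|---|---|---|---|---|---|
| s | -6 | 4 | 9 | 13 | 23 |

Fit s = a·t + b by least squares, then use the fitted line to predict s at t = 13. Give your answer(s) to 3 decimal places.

ŝ = 41.015

Entries of XᵀX: Σt·t = 71, Σt = 9, Σ1 = 5.
For Xᵀs: Σt·s = 236, Σs = 43.
So XᵀX·[a, b]ᵀ = Xᵀs: [[71, 9]; [9, 5]]·[a, b]ᵀ = [236, 43]ᵀ.
Eliminating b: 5·(row 1) − 9·(row 2) gives 274·a = 5·236 − 9·43 = 793, so a = 793/274.
Then b = (43 − 9·(793/274))/5 = 929/274.
At t = 13: ŝ = (793/274)·(13) + (929/274)·(1) = 5619/137.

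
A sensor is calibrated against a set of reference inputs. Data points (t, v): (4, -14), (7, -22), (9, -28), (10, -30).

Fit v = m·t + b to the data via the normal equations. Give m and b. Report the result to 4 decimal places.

Forming AᵀA = [[246, 30]; [30, 4]] and Aᵀv = [-762, -94]ᵀ gives AᵀA·[m, b]ᵀ = Aᵀv.
Determinant 246·4 − 30² = 84.
m = ((-762)·4 − 30·(-94))/84 = -19/7; b = (246·(-94) − 30·(-762))/84 = -22/7.

m = -2.7143, b = -3.1429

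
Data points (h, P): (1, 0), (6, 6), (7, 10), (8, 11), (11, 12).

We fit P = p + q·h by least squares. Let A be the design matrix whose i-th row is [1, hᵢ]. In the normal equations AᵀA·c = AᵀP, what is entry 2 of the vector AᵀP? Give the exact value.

326

Entry 2 ↔ basis h, so (AᵀP)_{2} = Σᵢ (h)·Pᵢ = (1)·(0) + (6)·(6) + (7)·(10) + (8)·(11) + (11)·(12) = 326.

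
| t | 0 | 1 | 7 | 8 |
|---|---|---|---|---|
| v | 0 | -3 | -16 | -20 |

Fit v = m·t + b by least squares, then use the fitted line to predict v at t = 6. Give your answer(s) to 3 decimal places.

v̂ = -14.510

AᵀA·[m, b]ᵀ = Aᵀv reads: 114·m + 16·b = -275;  16·m + 4·b = -39.
det = 114·4 − 16² = 200.
m = ((-275)·4 − 16·(-39))/200 = -119/50; b = (114·(-39) − 16·(-275))/200 = -23/100.
At t = 6: v̂ = (-119/50)·(6) + (-23/100)·(1) = -1451/100.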